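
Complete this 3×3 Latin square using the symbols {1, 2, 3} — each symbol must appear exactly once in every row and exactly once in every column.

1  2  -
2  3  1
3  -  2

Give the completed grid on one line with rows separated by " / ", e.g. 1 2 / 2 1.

1 2 3 / 2 3 1 / 3 1 2

Cell (r1,c3): row 1 has {1,2}; column 3 has {1,2} → 3.
Cell (r3,c2): row 3 has {2,3}; column 2 has {2,3} → 1.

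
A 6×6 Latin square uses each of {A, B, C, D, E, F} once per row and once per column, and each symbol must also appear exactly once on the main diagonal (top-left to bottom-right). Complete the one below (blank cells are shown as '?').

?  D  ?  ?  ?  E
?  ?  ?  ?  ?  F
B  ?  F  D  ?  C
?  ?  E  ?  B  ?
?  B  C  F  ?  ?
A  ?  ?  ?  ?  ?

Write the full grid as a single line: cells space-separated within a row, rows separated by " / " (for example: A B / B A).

C D A B F E / D E B C A F / B A F D E C / F C E A B D / E B C F D A / A F D E C B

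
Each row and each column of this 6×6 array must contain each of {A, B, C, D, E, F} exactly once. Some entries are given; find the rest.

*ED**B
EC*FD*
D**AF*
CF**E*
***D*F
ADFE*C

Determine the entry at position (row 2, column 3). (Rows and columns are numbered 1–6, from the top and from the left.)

B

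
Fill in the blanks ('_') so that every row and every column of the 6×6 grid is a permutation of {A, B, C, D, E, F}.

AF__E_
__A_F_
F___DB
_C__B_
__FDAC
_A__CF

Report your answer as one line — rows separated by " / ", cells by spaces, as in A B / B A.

A F B C E D / C D A B F E / F E C A D B / D C E F B A / E B F D A C / B A D E C F

(r1,c6) = D
(r2,c6) = E
(r3,c2) = E
(r3,c3) = C
(r3,c4) = A
(r4,c6) = A
(r5,c2) = B
(r1,c3) = B
(r1,c4) = C
(r2,c2) = D
(r2,c4) = B
(r5,c1) = E
(r6,c4) = E
(r2,c1) = C
(r4,c1) = D
(r4,c3) = E
(r4,c4) = F
(r6,c1) = B
(r6,c3) = D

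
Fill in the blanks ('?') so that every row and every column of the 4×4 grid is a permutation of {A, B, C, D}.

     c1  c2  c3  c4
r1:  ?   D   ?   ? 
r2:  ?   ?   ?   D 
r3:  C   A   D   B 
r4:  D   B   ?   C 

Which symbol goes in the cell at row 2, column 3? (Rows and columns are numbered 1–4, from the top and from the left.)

B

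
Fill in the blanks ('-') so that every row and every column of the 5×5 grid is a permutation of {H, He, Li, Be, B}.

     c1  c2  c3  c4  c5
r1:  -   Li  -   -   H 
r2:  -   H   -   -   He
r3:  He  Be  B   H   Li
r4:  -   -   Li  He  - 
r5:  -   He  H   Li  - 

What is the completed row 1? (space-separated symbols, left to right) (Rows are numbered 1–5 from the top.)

row 2 has {H,He}; column 3 has {H,Li,B} — only Be is left for (r2,c3).
row 2 has {H,He,Be}; column 4 has {H,He,Li} — only B is left for (r2,c4).
row 4 has {He,Li}; column 2 has {H,He,Li,Be} — only B is left for (r4,c2).
row 4 has {He,Li,B}; column 5 has {H,He,Li} — only Be is left for (r4,c5).
row 5 has {H,He,Li}; column 5 has {H,He,Li,Be} — only B is left for (r5,c5).
row 1 has {H,Li}; column 3 has {H,Li,Be,B} — only He is left for (r1,c3).
row 1 has {H,He,Li}; column 4 has {H,He,Li,B} — only Be is left for (r1,c4).
row 2 has {H,He,Be,B}; column 1 has {He} — only Li is left for (r2,c1).
row 4 has {He,Li,Be,B}; column 1 has {He,Li} — only H is left for (r4,c1).
row 5 has {H,He,Li,B}; column 1 has {H,He,Li} — only Be is left for (r5,c1).
row 1 has {H,He,Li,Be}; column 1 has {H,He,Li,Be} — only B is left for (r1,c1).

B Li He Be H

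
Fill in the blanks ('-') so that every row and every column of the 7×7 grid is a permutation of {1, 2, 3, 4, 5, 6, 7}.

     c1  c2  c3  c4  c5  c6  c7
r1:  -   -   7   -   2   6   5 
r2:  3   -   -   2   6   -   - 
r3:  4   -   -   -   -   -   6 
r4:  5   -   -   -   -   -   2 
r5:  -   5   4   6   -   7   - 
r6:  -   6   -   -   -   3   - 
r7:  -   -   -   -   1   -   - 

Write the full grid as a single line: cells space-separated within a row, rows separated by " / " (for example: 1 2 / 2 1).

(r1,c1) = 1
(r5,c1) = 2
(r5,c5) = 3
(r5,c7) = 1
(r6,c1) = 7
(r6,c7) = 4
(r7,c1) = 6
(r2,c7) = 7
(r6,c5) = 5
(r7,c7) = 3
(r3,c5) = 7
(r4,c5) = 4
(r4,c6) = 1
(r6,c4) = 1
(r6,c3) = 2
(r7,c3) = 5
(r2,c3) = 1
(r3,c3) = 3
(r3,c4) = 5
(r3,c6) = 2
(r4,c3) = 6
(r7,c6) = 4
(r2,c2) = 4
(r2,c6) = 5
(r3,c2) = 1
(r7,c4) = 7
(r1,c2) = 3
(r1,c4) = 4
(r4,c2) = 7
(r4,c4) = 3
(r7,c2) = 2

1 3 7 4 2 6 5 / 3 4 1 2 6 5 7 / 4 1 3 5 7 2 6 / 5 7 6 3 4 1 2 / 2 5 4 6 3 7 1 / 7 6 2 1 5 3 4 / 6 2 5 7 1 4 3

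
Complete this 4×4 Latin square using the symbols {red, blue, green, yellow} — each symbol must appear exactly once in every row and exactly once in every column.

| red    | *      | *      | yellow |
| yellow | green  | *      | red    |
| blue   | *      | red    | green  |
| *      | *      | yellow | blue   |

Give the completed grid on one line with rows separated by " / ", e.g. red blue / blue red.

red blue green yellow / yellow green blue red / blue yellow red green / green red yellow blue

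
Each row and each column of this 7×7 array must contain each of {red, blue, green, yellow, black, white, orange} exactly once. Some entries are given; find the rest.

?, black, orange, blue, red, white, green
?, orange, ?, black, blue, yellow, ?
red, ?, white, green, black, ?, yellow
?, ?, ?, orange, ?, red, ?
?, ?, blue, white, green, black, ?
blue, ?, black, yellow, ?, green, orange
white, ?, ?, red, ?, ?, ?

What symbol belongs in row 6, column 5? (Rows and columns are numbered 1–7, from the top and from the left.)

white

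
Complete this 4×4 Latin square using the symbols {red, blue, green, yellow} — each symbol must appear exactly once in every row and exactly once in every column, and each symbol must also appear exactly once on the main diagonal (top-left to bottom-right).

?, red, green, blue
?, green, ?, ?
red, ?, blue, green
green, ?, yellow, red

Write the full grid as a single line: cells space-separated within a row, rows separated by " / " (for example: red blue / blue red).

yellow red green blue / blue green red yellow / red yellow blue green / green blue yellow red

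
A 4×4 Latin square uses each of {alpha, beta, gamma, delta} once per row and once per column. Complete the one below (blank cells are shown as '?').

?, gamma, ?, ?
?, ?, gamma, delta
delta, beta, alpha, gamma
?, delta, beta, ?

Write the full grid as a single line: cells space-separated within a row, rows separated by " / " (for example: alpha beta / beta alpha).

alpha gamma delta beta / beta alpha gamma delta / delta beta alpha gamma / gamma delta beta alpha

At row 1, column 3: row 1 has {gamma}; column 3 has {alpha,beta,gamma}; that leaves delta.
At row 2, column 2: row 2 has {gamma,delta}; column 2 has {beta,gamma,delta}; that leaves alpha.
At row 4, column 4: row 4 has {beta,delta}; column 4 has {gamma,delta}; that leaves alpha.
At row 1, column 4: row 1 has {gamma,delta}; column 4 has {alpha,gamma,delta}; that leaves beta.
At row 2, column 1: row 2 has {alpha,gamma,delta}; column 1 has {delta}; that leaves beta.
At row 4, column 1: row 4 has {alpha,beta,delta}; column 1 has {beta,delta}; that leaves gamma.
At row 1, column 1: row 1 has {beta,gamma,delta}; column 1 has {beta,gamma,delta}; that leaves alpha.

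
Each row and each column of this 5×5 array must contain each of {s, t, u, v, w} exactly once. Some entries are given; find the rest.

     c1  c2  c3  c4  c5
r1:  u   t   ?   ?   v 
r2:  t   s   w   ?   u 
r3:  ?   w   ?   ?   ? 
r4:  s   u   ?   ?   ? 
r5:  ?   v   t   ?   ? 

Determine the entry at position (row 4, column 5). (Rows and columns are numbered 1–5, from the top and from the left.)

w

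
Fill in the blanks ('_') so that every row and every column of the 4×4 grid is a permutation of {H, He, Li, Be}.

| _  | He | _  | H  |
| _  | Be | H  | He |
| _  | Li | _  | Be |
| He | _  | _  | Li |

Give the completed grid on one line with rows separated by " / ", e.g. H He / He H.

Be He Li H / Li Be H He / H Li He Be / He H Be Li

(r2,c1) = Li
(r3,c1) = H
(r3,c3) = He
(r4,c2) = H
(r4,c3) = Be
(r1,c1) = Be
(r1,c3) = Li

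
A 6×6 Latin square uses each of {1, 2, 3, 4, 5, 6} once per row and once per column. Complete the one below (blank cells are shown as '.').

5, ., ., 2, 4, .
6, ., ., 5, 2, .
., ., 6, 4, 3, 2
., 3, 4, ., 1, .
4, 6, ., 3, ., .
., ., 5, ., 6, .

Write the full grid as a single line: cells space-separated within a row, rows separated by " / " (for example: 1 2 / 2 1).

row 1 has {2,4,5}; column 2 has {3,6} — only 1 is left for (r1,c2).
row 1 has {1,2,4,5}; column 3 has {4,5,6} — only 3 is left for (r1,c3).
row 1 has {1,2,3,4,5}; column 6 has {2} — only 6 is left for (r1,c6).
row 2 has {2,5,6}; column 2 has {1,3,6} — only 4 is left for (r2,c2).
row 2 has {2,4,5,6}; column 3 has {3,4,5,6} — only 1 is left for (r2,c3).
row 2 has {1,2,4,5,6}; column 6 has {2,6} — only 3 is left for (r2,c6).
row 3 has {2,3,4,6}; column 1 has {4,5,6} — only 1 is left for (r3,c1).
row 3 has {1,2,3,4,6}; column 2 has {1,3,4,6} — only 5 is left for (r3,c2).
row 4 has {1,3,4}; column 1 has {1,4,5,6} — only 2 is left for (r4,c1).
row 4 has {1,2,3,4}; column 4 has {2,3,4,5} — only 6 is left for (r4,c4).
row 4 has {1,2,3,4,6}; column 6 has {2,3,6} — only 5 is left for (r4,c6).
row 5 has {3,4,6}; column 3 has {1,3,4,5,6} — only 2 is left for (r5,c3).
row 5 has {2,3,4,6}; column 5 has {1,2,3,4,6} — only 5 is left for (r5,c5).
row 5 has {2,3,4,5,6}; column 6 has {2,3,5,6} — only 1 is left for (r5,c6).
row 6 has {5,6}; column 1 has {1,2,4,5,6} — only 3 is left for (r6,c1).
row 6 has {3,5,6}; column 2 has {1,3,4,5,6} — only 2 is left for (r6,c2).
row 6 has {2,3,5,6}; column 4 has {2,3,4,5,6} — only 1 is left for (r6,c4).
row 6 has {1,2,3,5,6}; column 6 has {1,2,3,5,6} — only 4 is left for (r6,c6).

5 1 3 2 4 6 / 6 4 1 5 2 3 / 1 5 6 4 3 2 / 2 3 4 6 1 5 / 4 6 2 3 5 1 / 3 2 5 1 6 4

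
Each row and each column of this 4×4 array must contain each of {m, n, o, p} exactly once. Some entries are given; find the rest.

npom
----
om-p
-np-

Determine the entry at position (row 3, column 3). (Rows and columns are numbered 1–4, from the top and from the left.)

n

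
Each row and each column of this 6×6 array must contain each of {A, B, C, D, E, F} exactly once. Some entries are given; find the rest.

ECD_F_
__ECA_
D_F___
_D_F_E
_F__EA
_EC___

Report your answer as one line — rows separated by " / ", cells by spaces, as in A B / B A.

E C D A F B / F B E C A D / D A F E B C / B D A F C E / C F B D E A / A E C B D F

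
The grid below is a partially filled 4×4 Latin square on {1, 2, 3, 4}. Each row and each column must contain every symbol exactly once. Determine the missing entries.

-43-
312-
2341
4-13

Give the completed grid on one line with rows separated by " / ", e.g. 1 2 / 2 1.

Cell (r1,c1): row 1 has {3,4}; column 1 has {2,3,4} → 1.
Cell (r1,c4): row 1 has {1,3,4}; column 4 has {1,3} → 2.
Cell (r2,c4): row 2 has {1,2,3}; column 4 has {1,2,3} → 4.
Cell (r4,c2): row 4 has {1,3,4}; column 2 has {1,3,4} → 2.

1 4 3 2 / 3 1 2 4 / 2 3 4 1 / 4 2 1 3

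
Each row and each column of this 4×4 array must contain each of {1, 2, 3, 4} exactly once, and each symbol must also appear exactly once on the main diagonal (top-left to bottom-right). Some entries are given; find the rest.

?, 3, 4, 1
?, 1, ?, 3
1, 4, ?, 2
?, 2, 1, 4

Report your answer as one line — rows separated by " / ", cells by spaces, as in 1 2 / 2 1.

2 3 4 1 / 4 1 2 3 / 1 4 3 2 / 3 2 1 4

(r1,c1): row 1 has {1,3,4}; column 1 has {1}; the diagonal has {1,4}, so it must be 2.
(r2,c1): row 2 has {1,3}; column 1 has {1,2}, so it must be 4.
(r2,c3): row 2 has {1,3,4}; column 3 has {1,4}, so it must be 2.
(r3,c3): row 3 has {1,2,4}; column 3 has {1,2,4}; the diagonal has {1,2,4}, so it must be 3.
(r4,c1): row 4 has {1,2,4}; column 1 has {1,2,4}, so it must be 3.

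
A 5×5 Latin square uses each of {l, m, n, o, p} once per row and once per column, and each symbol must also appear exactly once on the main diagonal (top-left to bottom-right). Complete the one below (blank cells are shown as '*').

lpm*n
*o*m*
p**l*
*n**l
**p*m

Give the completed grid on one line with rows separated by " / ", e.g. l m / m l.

l p m o n / n o l m p / p m n l o / m n o p l / o l p n m

(r1,c4) = o
(r2,c1) = n
(r2,c3) = l
(r2,c5) = p
(r3,c2) = m
(r3,c3) = n
(r3,c5) = o
(r4,c3) = o
(r4,c4) = p
(r5,c1) = o
(r5,c2) = l
(r5,c4) = n
(r4,c1) = m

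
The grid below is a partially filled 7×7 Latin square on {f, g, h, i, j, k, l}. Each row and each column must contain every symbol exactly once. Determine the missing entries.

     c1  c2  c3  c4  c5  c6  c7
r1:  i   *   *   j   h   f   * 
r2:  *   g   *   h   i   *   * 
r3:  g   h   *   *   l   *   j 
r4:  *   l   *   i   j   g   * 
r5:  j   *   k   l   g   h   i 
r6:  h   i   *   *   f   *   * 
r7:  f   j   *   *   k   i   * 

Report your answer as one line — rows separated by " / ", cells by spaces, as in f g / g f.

i k g j h f l / l g f h i j k / g h i f l k j / k l h i j g f / j f k l g h i / h i j k f l g / f j l g k i h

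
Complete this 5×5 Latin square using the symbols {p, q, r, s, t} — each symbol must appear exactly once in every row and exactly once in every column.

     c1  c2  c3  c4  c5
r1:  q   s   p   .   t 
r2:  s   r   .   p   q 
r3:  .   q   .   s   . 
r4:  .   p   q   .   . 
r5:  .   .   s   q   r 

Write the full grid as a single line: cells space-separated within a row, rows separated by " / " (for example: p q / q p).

q s p r t / s r t p q / t q r s p / r p q t s / p t s q r

row 1 has {p,q,s,t}; column 4 has {p,q,s} — only r is left for (r1,c4).
row 2 has {p,q,r,s}; column 3 has {p,q,s} — only t is left for (r2,c3).
row 3 has {q,s}; column 3 has {p,q,s,t} — only r is left for (r3,c3).
row 3 has {q,r,s}; column 5 has {q,r,t} — only p is left for (r3,c5).
row 4 has {p,q}; column 4 has {p,q,r,s} — only t is left for (r4,c4).
row 4 has {p,q,t}; column 5 has {p,q,r,t} — only s is left for (r4,c5).
row 5 has {q,r,s}; column 2 has {p,q,r,s} — only t is left for (r5,c2).
row 3 has {p,q,r,s}; column 1 has {q,s} — only t is left for (r3,c1).
row 4 has {p,q,s,t}; column 1 has {q,s,t} — only r is left for (r4,c1).
row 5 has {q,r,s,t}; column 1 has {q,r,s,t} — only p is left for (r5,c1).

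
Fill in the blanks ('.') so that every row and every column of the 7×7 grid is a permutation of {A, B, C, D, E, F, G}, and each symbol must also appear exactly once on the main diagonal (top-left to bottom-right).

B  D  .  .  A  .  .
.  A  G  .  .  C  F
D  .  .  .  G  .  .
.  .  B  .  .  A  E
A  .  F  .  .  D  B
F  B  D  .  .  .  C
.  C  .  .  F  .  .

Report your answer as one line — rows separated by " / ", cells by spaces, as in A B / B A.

B D C E A F G / E A G D B C F / D F E C G B A / C G B F D A E / A E F G C D B / F B D A E G C / G C A B F E D

(r1,c7) = G
(r2,c1) = E
(r3,c7) = A
(r6,c5) = E
(r6,c6) = G
(r7,c1) = G
(r7,c7) = D
(r4,c1) = C
(r4,c4) = F
(r4,c5) = D
(r5,c5) = C
(r6,c4) = A
(r2,c5) = B
(r3,c3) = E
(r4,c2) = G
(r5,c2) = E
(r5,c4) = G
(r7,c3) = A
(r1,c3) = C
(r1,c4) = E
(r1,c6) = F
(r2,c4) = D
(r3,c2) = F
(r3,c6) = B
(r7,c4) = B
(r7,c6) = E
(r3,c4) = C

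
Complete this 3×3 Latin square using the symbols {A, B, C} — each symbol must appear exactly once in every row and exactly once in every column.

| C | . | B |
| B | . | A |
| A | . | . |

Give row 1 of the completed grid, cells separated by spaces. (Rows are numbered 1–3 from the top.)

C A B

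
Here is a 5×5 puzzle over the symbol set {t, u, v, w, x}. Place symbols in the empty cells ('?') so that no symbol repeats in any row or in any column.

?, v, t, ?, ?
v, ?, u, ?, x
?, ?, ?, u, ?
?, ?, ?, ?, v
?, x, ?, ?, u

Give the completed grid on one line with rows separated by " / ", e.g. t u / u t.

(r1,c5): row 1 has {t,v}; column 5 has {u,v,x}, so it must be w.
(r3,c5): row 3 has {u}; column 5 has {u,v,w,x}, so it must be t.
(r1,c4): row 1 has {t,v,w}; column 4 has {u}, so it must be x.
(r3,c2): row 3 has {t,u}; column 2 has {v,x}, so it must be w.
(r1,c1): row 1 has {t,v,w,x}; column 1 has {v}, so it must be u.
(r2,c2): row 2 has {u,v,x}; column 2 has {v,w,x}, so it must be t.
(r2,c4): row 2 has {t,u,v,x}; column 4 has {u,x}, so it must be w.
(r3,c1): row 3 has {t,u,w}; column 1 has {u,v}, so it must be x.
(r3,c3): row 3 has {t,u,w,x}; column 3 has {t,u}, so it must be v.
(r4,c2): row 4 has {v}; column 2 has {t,v,w,x}, so it must be u.
(r4,c4): row 4 has {u,v}; column 4 has {u,w,x}, so it must be t.
(r5,c3): row 5 has {u,x}; column 3 has {t,u,v}, so it must be w.
(r5,c4): row 5 has {u,w,x}; column 4 has {t,u,w,x}, so it must be v.
(r4,c1): row 4 has {t,u,v}; column 1 has {u,v,x}, so it must be w.
(r4,c3): row 4 has {t,u,v,w}; column 3 has {t,u,v,w}, so it must be x.
(r5,c1): row 5 has {u,v,w,x}; column 1 has {u,v,w,x}, so it must be t.

u v t x w / v t u w x / x w v u t / w u x t v / t x w v u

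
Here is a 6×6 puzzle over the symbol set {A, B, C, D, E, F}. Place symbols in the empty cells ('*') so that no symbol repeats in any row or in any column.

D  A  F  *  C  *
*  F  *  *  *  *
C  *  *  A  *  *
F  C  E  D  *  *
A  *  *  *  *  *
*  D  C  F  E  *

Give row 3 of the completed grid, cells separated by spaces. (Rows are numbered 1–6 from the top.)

C E B A D F

row 6 has {C,D,E,F}; column 1 has {A,C,D,F} — only B is left for (r6,c1).
row 6 has {B,C,D,E,F}; column 6 is empty so far — only A is left for (r6,c6).
row 2 has {F}; column 1 has {A,B,C,D,F} — only E is left for (r2,c1).
row 4 has {C,D,E,F}; column 6 has {A} — only B is left for (r4,c6).
row 1 has {A,C,D,F}; column 6 has {A,B} — only E is left for (r1,c6).
row 4 has {B,C,D,E,F}; column 5 has {C,E} — only A is left for (r4,c5).
row 1 has {A,C,D,E,F}; column 4 has {A,D,F} — only B is left for (r1,c4).
row 2 has {E,F}; column 4 has {A,B,D,F} — only C is left for (r2,c4).
row 2 has {C,E,F}; column 6 has {A,B,E} — only D is left for (r2,c6).
row 3 has {A,C}; column 6 has {A,B,D,E} — only F is left for (r3,c6).
row 5 has {A}; column 4 has {A,B,C,D,F} — only E is left for (r5,c4).
row 5 has {A,E}; column 6 has {A,B,D,E,F} — only C is left for (r5,c6).
row 2 has {C,D,E,F}; column 5 has {A,C,E} — only B is left for (r2,c5).
row 3 has {A,C,F}; column 5 has {A,B,C,E} — only D is left for (r3,c5).
row 5 has {A,C,E}; column 2 has {A,C,D,F} — only B is left for (r5,c2).
row 5 has {A,B,C,E}; column 3 has {C,E,F} — only D is left for (r5,c3).
row 5 has {A,B,C,D,E}; column 5 has {A,B,C,D,E} — only F is left for (r5,c5).
row 2 has {B,C,D,E,F}; column 3 has {C,D,E,F} — only A is left for (r2,c3).
row 3 has {A,C,D,F}; column 2 has {A,B,C,D,F} — only E is left for (r3,c2).
row 3 has {A,C,D,E,F}; column 3 has {A,C,D,E,F} — only B is left for (r3,c3).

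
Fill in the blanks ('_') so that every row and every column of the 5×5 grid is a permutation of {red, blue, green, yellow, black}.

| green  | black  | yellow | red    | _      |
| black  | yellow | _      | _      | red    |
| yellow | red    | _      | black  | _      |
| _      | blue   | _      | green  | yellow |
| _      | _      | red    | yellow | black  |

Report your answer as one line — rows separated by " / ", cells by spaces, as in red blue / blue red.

green black yellow red blue / black yellow green blue red / yellow red blue black green / red blue black green yellow / blue green red yellow black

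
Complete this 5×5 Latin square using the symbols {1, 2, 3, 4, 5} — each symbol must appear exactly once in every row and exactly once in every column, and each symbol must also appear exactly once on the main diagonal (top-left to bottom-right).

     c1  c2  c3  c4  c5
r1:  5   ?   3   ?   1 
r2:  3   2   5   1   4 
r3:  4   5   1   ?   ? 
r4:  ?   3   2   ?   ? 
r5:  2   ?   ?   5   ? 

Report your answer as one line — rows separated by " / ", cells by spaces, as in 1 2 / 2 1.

5 4 3 2 1 / 3 2 5 1 4 / 4 5 1 3 2 / 1 3 2 4 5 / 2 1 4 5 3

(r1,c2) = 4
(r1,c4) = 2
(r3,c4) = 3
(r3,c5) = 2
(r4,c1) = 1
(r4,c4) = 4
(r4,c5) = 5
(r5,c2) = 1
(r5,c3) = 4
(r5,c5) = 3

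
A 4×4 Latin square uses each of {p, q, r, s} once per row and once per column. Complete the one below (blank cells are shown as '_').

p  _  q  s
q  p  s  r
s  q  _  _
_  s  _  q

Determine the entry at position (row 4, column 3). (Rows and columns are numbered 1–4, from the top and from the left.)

p

(r1,c2) = r
(r3,c4) = p
(r4,c1) = r
(r4,c3) = p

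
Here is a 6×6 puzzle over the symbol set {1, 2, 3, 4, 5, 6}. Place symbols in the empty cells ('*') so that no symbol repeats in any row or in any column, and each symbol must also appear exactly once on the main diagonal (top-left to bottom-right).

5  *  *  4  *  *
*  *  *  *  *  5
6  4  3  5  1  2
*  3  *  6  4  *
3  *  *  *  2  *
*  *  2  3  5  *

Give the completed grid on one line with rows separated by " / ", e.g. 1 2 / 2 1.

5 2 1 4 6 3 / 4 1 6 2 3 5 / 6 4 3 5 1 2 / 2 3 5 6 4 1 / 3 5 4 1 2 6 / 1 6 2 3 5 4

row 2 has {5}; column 2 has {3,4}; the diagonal has {2,3,5,6} — only 1 is left for (r2,c2).
row 2 has {1,5}; column 4 has {3,4,5,6} — only 2 is left for (r2,c4).
row 4 has {3,4,6}; column 6 has {2,5} — only 1 is left for (r4,c6).
row 5 has {2,3}; column 4 has {2,3,4,5,6} — only 1 is left for (r5,c4).
row 6 has {2,3,5}; column 2 has {1,3,4} — only 6 is left for (r6,c2).
row 6 has {2,3,5,6}; column 6 has {1,2,5}; the diagonal has {1,2,3,5,6} — only 4 is left for (r6,c6).
row 1 has {4,5}; column 2 has {1,3,4,6} — only 2 is left for (r1,c2).
row 2 has {1,2,5}; column 1 has {3,5,6} — only 4 is left for (r2,c1).
row 2 has {1,2,4,5}; column 3 has {2,3} — only 6 is left for (r2,c3).
row 2 has {1,2,4,5,6}; column 5 has {1,2,4,5} — only 3 is left for (r2,c5).
row 4 has {1,3,4,6}; column 1 has {3,4,5,6} — only 2 is left for (r4,c1).
row 4 has {1,2,3,4,6}; column 3 has {2,3,6} — only 5 is left for (r4,c3).
row 5 has {1,2,3}; column 2 has {1,2,3,4,6} — only 5 is left for (r5,c2).
row 5 has {1,2,3,5}; column 3 has {2,3,5,6} — only 4 is left for (r5,c3).
row 5 has {1,2,3,4,5}; column 6 has {1,2,4,5} — only 6 is left for (r5,c6).
row 6 has {2,3,4,5,6}; column 1 has {2,3,4,5,6} — only 1 is left for (r6,c1).
row 1 has {2,4,5}; column 3 has {2,3,4,5,6} — only 1 is left for (r1,c3).
row 1 has {1,2,4,5}; column 5 has {1,2,3,4,5} — only 6 is left for (r1,c5).
row 1 has {1,2,4,5,6}; column 6 has {1,2,4,5,6} — only 3 is left for (r1,c6).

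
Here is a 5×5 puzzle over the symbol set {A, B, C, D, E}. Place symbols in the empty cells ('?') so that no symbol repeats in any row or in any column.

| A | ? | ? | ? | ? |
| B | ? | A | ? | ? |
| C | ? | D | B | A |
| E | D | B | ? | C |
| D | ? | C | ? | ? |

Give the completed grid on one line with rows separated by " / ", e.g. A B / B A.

Cell (r1,c3): row 1 has {A}; column 3 has {A,B,C,D} → E.
Cell (r3,c2): row 3 has {A,B,C,D}; column 2 has {D} → E.
Cell (r4,c4): row 4 has {B,C,D,E}; column 4 has {B} → A.
Cell (r5,c4): row 5 has {C,D}; column 4 has {A,B} → E.
Cell (r5,c5): row 5 has {C,D,E}; column 5 has {A,C} → B.
Cell (r1,c5): row 1 has {A,E}; column 5 has {A,B,C} → D.
Cell (r2,c2): row 2 has {A,B}; column 2 has {D,E} → C.
Cell (r2,c4): row 2 has {A,B,C}; column 4 has {A,B,E} → D.
Cell (r2,c5): row 2 has {A,B,C,D}; column 5 has {A,B,C,D} → E.
Cell (r5,c2): row 5 has {B,C,D,E}; column 2 has {C,D,E} → A.
Cell (r1,c2): row 1 has {A,D,E}; column 2 has {A,C,D,E} → B.
Cell (r1,c4): row 1 has {A,B,D,E}; column 4 has {A,B,D,E} → C.

A B E C D / B C A D E / C E D B A / E D B A C / D A C E B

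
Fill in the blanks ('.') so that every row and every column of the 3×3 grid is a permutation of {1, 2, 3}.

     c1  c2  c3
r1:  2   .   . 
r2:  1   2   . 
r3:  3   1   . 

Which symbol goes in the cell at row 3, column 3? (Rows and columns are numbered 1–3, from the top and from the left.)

2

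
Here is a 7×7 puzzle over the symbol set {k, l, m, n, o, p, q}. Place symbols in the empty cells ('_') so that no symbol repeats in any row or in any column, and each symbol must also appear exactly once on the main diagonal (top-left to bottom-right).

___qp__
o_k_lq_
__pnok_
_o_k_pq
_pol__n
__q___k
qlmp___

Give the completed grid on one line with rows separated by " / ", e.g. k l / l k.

m k n q p o l / o n k m l q p / l q p n o k m / n o l k m p q / k p o l q m n / p m q o n l k / q l m p k n o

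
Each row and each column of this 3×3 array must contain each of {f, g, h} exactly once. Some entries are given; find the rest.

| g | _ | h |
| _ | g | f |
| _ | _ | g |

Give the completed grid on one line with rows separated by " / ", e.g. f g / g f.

g f h / h g f / f h g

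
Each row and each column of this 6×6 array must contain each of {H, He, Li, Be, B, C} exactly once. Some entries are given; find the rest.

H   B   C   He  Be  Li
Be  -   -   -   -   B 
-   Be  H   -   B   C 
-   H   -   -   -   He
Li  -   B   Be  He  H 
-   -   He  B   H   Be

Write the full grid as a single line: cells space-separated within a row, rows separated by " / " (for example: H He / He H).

H B C He Be Li / Be He Li H C B / He Be H Li B C / B H Be C Li He / Li C B Be He H / C Li He B H Be

(r2,c3) = Li
(r2,c5) = C
(r3,c1) = He
(r3,c4) = Li
(r4,c3) = Be
(r4,c4) = C
(r4,c5) = Li
(r5,c2) = C
(r6,c1) = C
(r6,c2) = Li
(r2,c2) = He
(r2,c4) = H
(r4,c1) = B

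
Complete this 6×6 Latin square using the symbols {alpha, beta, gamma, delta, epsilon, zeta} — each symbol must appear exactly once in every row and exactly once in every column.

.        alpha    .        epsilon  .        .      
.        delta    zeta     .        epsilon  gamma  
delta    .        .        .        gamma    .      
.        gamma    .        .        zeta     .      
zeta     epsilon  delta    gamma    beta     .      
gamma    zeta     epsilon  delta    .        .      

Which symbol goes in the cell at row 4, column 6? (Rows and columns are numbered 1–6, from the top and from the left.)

delta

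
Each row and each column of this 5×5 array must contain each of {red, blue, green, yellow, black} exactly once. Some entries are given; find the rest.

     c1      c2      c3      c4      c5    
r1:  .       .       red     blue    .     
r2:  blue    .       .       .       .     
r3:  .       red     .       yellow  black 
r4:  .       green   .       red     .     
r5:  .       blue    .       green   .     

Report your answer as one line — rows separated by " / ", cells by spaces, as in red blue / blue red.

yellow black red blue green / blue yellow green black red / green red blue yellow black / black green yellow red blue / red blue black green yellow

(r2,c4) = black
(r3,c1) = green
(r3,c3) = blue
(r2,c2) = yellow
(r2,c3) = green
(r2,c5) = red
(r5,c5) = yellow
(r1,c2) = black
(r1,c5) = green
(r4,c5) = blue
(r5,c3) = black
(r1,c1) = yellow
(r4,c1) = black
(r4,c3) = yellow
(r5,c1) = red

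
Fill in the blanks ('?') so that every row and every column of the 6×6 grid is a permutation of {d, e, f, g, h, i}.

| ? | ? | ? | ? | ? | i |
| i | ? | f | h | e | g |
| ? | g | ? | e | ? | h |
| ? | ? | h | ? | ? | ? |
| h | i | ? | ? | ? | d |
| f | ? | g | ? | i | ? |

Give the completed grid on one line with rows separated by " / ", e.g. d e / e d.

e f d g h i / i d f h e g / d g i e f h / g e h i d f / h i e f g d / f h g d i e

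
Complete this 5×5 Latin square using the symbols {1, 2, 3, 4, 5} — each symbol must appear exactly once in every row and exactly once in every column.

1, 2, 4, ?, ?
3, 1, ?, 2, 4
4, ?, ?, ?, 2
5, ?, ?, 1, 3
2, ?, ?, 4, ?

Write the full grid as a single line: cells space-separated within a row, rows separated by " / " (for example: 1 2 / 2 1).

1 2 4 3 5 / 3 1 5 2 4 / 4 3 1 5 2 / 5 4 2 1 3 / 2 5 3 4 1

(r1,c5) = 5
(r2,c3) = 5
(r4,c2) = 4
(r4,c3) = 2
(r5,c5) = 1
(r1,c4) = 3
(r3,c4) = 5
(r5,c3) = 3
(r3,c2) = 3
(r3,c3) = 1
(r5,c2) = 5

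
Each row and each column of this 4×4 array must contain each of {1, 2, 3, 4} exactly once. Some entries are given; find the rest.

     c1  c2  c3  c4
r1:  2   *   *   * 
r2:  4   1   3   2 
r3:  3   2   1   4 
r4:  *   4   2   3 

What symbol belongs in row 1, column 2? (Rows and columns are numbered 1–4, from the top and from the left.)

3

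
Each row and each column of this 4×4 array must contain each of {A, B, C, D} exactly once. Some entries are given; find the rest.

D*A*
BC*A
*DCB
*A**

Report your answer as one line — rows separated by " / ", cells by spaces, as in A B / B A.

(r1,c2) = B
(r1,c4) = C
(r2,c3) = D
(r3,c1) = A
(r4,c1) = C
(r4,c3) = B
(r4,c4) = D

D B A C / B C D A / A D C B / C A B D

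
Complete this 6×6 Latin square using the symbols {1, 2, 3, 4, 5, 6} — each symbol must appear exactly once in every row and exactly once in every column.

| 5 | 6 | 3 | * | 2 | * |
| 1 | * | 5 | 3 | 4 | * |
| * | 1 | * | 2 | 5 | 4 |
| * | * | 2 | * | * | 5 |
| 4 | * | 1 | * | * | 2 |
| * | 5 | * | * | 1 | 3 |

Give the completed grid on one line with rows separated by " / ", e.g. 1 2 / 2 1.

row 1 has {2,3,5,6}; column 6 has {2,3,4,5} — only 1 is left for (r1,c6).
row 2 has {1,3,4,5}; column 2 has {1,5,6} — only 2 is left for (r2,c2).
row 2 has {1,2,3,4,5}; column 6 has {1,2,3,4,5} — only 6 is left for (r2,c6).
row 3 has {1,2,4,5}; column 3 has {1,2,3,5} — only 6 is left for (r3,c3).
row 5 has {1,2,4}; column 2 has {1,2,5,6} — only 3 is left for (r5,c2).
row 5 has {1,2,3,4}; column 5 has {1,2,4,5} — only 6 is left for (r5,c5).
row 6 has {1,3,5}; column 3 has {1,2,3,5,6} — only 4 is left for (r6,c3).
row 6 has {1,3,4,5}; column 4 has {2,3} — only 6 is left for (r6,c4).
row 1 has {1,2,3,5,6}; column 4 has {2,3,6} — only 4 is left for (r1,c4).
row 3 has {1,2,4,5,6}; column 1 has {1,4,5} — only 3 is left for (r3,c1).
row 4 has {2,5}; column 1 has {1,3,4,5} — only 6 is left for (r4,c1).
row 4 has {2,5,6}; column 2 has {1,2,3,5,6} — only 4 is left for (r4,c2).
row 4 has {2,4,5,6}; column 4 has {2,3,4,6} — only 1 is left for (r4,c4).
row 4 has {1,2,4,5,6}; column 5 has {1,2,4,5,6} — only 3 is left for (r4,c5).
row 5 has {1,2,3,4,6}; column 4 has {1,2,3,4,6} — only 5 is left for (r5,c4).
row 6 has {1,3,4,5,6}; column 1 has {1,3,4,5,6} — only 2 is left for (r6,c1).

5 6 3 4 2 1 / 1 2 5 3 4 6 / 3 1 6 2 5 4 / 6 4 2 1 3 5 / 4 3 1 5 6 2 / 2 5 4 6 1 3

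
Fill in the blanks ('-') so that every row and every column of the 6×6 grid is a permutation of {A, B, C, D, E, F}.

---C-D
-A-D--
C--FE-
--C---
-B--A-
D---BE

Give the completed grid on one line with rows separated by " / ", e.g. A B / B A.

A E B C F D / B A E D C F / C D A F E B / E F C B D A / F B D E A C / D C F A B E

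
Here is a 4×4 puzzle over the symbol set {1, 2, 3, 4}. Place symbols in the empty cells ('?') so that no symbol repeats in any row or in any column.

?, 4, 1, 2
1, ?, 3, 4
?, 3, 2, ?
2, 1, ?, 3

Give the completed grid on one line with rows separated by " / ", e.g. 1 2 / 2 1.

(r1,c1) = 3
(r2,c2) = 2
(r3,c1) = 4
(r3,c4) = 1
(r4,c3) = 4

3 4 1 2 / 1 2 3 4 / 4 3 2 1 / 2 1 4 3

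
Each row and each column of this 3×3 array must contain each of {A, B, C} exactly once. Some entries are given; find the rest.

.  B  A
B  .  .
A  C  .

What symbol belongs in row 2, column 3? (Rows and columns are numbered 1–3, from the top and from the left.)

C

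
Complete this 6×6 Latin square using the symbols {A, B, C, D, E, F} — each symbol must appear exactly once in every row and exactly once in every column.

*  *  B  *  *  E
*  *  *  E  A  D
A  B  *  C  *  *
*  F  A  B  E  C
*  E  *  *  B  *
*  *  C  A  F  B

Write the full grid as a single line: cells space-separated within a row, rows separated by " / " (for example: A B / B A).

F A B D C E / B C F E A D / A B E C D F / D F A B E C / C E D F B A / E D C A F B

row 2 has {A,D,E}; column 2 has {B,E,F} — only C is left for (r2,c2).
row 2 has {A,C,D,E}; column 3 has {A,B,C} — only F is left for (r2,c3).
row 3 has {A,B,C}; column 5 has {A,B,E,F} — only D is left for (r3,c5).
row 3 has {A,B,C,D}; column 6 has {B,C,D,E} — only F is left for (r3,c6).
row 4 has {A,B,C,E,F}; column 1 has {A} — only D is left for (r4,c1).
row 5 has {B,E}; column 3 has {A,B,C,F} — only D is left for (r5,c3).
row 5 has {B,D,E}; column 4 has {A,B,C,E} — only F is left for (r5,c4).
row 5 has {B,D,E,F}; column 6 has {B,C,D,E,F} — only A is left for (r5,c6).
row 6 has {A,B,C,F}; column 1 has {A,D} — only E is left for (r6,c1).
row 6 has {A,B,C,E,F}; column 2 has {B,C,E,F} — only D is left for (r6,c2).
row 1 has {B,E}; column 2 has {B,C,D,E,F} — only A is left for (r1,c2).
row 1 has {A,B,E}; column 4 has {A,B,C,E,F} — only D is left for (r1,c4).
row 1 has {A,B,D,E}; column 5 has {A,B,D,E,F} — only C is left for (r1,c5).
row 2 has {A,C,D,E,F}; column 1 has {A,D,E} — only B is left for (r2,c1).
row 3 has {A,B,C,D,F}; column 3 has {A,B,C,D,F} — only E is left for (r3,c3).
row 5 has {A,B,D,E,F}; column 1 has {A,B,D,E} — only C is left for (r5,c1).
row 1 has {A,B,C,D,E}; column 1 has {A,B,C,D,E} — only F is left for (r1,c1).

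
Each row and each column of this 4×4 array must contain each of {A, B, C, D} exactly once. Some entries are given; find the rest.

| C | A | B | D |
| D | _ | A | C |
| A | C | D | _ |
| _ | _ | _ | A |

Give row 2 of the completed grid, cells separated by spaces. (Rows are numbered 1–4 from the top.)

D B A C

At row 2, column 2: row 2 has {A,C,D}; column 2 has {A,C}; that leaves B.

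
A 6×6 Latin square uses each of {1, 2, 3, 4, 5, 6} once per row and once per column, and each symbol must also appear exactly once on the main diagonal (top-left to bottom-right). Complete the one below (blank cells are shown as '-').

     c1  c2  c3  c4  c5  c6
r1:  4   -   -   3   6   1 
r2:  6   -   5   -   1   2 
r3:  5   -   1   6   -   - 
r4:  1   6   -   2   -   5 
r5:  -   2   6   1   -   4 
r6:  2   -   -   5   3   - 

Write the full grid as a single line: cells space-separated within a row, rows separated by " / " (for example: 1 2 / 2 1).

4 5 2 3 6 1 / 6 3 5 4 1 2 / 5 4 1 6 2 3 / 1 6 3 2 4 5 / 3 2 6 1 5 4 / 2 1 4 5 3 6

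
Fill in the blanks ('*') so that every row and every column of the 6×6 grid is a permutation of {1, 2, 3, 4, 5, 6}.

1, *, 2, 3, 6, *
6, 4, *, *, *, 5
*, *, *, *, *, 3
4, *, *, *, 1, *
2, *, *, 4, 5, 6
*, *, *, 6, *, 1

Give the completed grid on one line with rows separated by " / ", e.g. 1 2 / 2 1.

1 5 2 3 6 4 / 6 4 1 2 3 5 / 5 6 4 1 2 3 / 4 3 6 5 1 2 / 2 1 3 4 5 6 / 3 2 5 6 4 1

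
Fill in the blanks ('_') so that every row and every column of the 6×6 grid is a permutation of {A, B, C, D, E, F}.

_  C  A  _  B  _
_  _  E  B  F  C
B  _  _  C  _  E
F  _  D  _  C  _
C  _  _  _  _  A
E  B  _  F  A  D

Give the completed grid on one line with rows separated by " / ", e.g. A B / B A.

D C A E B F / A D E B F C / B A F C D E / F E D A C B / C F B D E A / E B C F A D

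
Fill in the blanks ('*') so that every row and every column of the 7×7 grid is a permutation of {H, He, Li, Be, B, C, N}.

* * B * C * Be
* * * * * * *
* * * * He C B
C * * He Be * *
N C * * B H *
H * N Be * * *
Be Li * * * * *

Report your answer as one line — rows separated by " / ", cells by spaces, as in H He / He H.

(r3,c1) = Li
(r5,c4) = Li
(r5,c7) = He
(r6,c5) = Li
(r6,c7) = C
(r1,c1) = He
(r2,c1) = B
(r5,c3) = Be
(r3,c3) = H
(r3,c4) = N
(r4,c3) = Li
(r1,c4) = H
(r2,c4) = C
(r3,c2) = Be
(r7,c4) = B
(r1,c2) = N
(r1,c6) = Li
(r2,c3) = He
(r7,c3) = C
(r2,c2) = H
(r2,c5) = N
(r2,c6) = Be
(r2,c7) = Li
(r4,c2) = B
(r4,c6) = N
(r4,c7) = H
(r6,c2) = He
(r6,c6) = B
(r7,c5) = H
(r7,c6) = He
(r7,c7) = N

He N B H C Li Be / B H He C N Be Li / Li Be H N He C B / C B Li He Be N H / N C Be Li B H He / H He N Be Li B C / Be Li C B H He N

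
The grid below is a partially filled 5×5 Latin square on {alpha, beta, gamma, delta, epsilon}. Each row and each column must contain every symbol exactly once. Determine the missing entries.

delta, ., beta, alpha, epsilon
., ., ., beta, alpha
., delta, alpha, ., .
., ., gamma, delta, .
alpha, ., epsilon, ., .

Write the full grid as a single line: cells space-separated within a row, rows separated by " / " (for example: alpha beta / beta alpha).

delta gamma beta alpha epsilon / gamma epsilon delta beta alpha / beta delta alpha epsilon gamma / epsilon alpha gamma delta beta / alpha beta epsilon gamma delta

(r1,c2) = gamma
(r2,c2) = epsilon
(r2,c3) = delta
(r4,c5) = beta
(r5,c2) = beta
(r5,c4) = gamma
(r5,c5) = delta
(r2,c1) = gamma
(r3,c4) = epsilon
(r3,c5) = gamma
(r4,c1) = epsilon
(r4,c2) = alpha
(r3,c1) = beta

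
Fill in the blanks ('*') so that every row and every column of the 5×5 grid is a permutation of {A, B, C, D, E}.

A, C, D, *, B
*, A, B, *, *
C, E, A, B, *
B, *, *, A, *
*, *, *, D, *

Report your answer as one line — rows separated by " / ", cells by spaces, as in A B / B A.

(r1,c4): row 1 has {A,B,C,D}; column 4 has {A,B,D}, so it must be E.
(r2,c4): row 2 has {A,B}; column 4 has {A,B,D,E}, so it must be C.
(r3,c5): row 3 has {A,B,C,E}; column 5 has {B}, so it must be D.
(r4,c2): row 4 has {A,B}; column 2 has {A,C,E}, so it must be D.
(r5,c1): row 5 has {D}; column 1 has {A,B,C}, so it must be E.
(r5,c2): row 5 has {D,E}; column 2 has {A,C,D,E}, so it must be B.
(r5,c3): row 5 has {B,D,E}; column 3 has {A,B,D}, so it must be C.
(r5,c5): row 5 has {B,C,D,E}; column 5 has {B,D}, so it must be A.
(r2,c1): row 2 has {A,B,C}; column 1 has {A,B,C,E}, so it must be D.
(r2,c5): row 2 has {A,B,C,D}; column 5 has {A,B,D}, so it must be E.
(r4,c3): row 4 has {A,B,D}; column 3 has {A,B,C,D}, so it must be E.
(r4,c5): row 4 has {A,B,D,E}; column 5 has {A,B,D,E}, so it must be C.

A C D E B / D A B C E / C E A B D / B D E A C / E B C D A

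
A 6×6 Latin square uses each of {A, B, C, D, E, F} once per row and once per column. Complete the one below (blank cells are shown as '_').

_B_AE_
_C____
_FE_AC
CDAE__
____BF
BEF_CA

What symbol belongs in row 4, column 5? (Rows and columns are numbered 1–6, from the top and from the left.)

F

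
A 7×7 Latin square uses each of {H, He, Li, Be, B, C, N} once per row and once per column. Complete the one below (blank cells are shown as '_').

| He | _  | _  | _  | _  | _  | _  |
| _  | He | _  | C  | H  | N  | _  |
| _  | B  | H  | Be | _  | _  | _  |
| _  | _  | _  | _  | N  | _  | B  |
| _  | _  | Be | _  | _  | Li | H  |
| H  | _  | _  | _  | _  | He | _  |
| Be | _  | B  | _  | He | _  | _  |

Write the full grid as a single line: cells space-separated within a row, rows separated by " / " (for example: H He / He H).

(r2,c3) = Li
(r2,c7) = Be
(r3,c6) = C
(r7,c6) = H
(r2,c1) = B
(r3,c5) = Li
(r4,c6) = Be
(r1,c6) = B
(r3,c1) = N
(r3,c7) = He
(r5,c1) = C
(r5,c2) = N
(r5,c5) = B
(r4,c1) = Li
(r5,c4) = He
(r4,c4) = H
(r4,c2) = C
(r4,c3) = He
(r7,c2) = Li
(r7,c4) = N
(r7,c7) = C
(r1,c4) = Li
(r1,c7) = N
(r6,c2) = Be
(r6,c4) = B
(r6,c5) = C
(r6,c7) = Li
(r1,c2) = H
(r1,c3) = C
(r1,c5) = Be
(r6,c3) = N

He H C Li Be B N / B He Li C H N Be / N B H Be Li C He / Li C He H N Be B / C N Be He B Li H / H Be N B C He Li / Be Li B N He H C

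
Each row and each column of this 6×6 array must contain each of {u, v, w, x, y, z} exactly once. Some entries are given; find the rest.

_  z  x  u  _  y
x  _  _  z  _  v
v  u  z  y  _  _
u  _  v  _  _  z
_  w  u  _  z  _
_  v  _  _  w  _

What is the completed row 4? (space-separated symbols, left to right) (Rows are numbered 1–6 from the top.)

u x v w y z

(r1,c1): row 1 has {u,x,y,z}; column 1 has {u,v,x}, so it must be w.
(r1,c5): row 1 has {u,w,x,y,z}; column 5 has {w,z}, so it must be v.
(r2,c2): row 2 has {v,x,z}; column 2 has {u,v,w,z}, so it must be y.
(r2,c3): row 2 has {v,x,y,z}; column 3 has {u,v,x,z}, so it must be w.
(r2,c5): row 2 has {v,w,x,y,z}; column 5 has {v,w,z}, so it must be u.
(r3,c5): row 3 has {u,v,y,z}; column 5 has {u,v,w,z}, so it must be x.
(r3,c6): row 3 has {u,v,x,y,z}; column 6 has {v,y,z}, so it must be w.
(r4,c2): row 4 has {u,v,z}; column 2 has {u,v,w,y,z}, so it must be x.
(r4,c4): row 4 has {u,v,x,z}; column 4 has {u,y,z}, so it must be w.
(r4,c5): row 4 has {u,v,w,x,z}; column 5 has {u,v,w,x,z}, so it must be y.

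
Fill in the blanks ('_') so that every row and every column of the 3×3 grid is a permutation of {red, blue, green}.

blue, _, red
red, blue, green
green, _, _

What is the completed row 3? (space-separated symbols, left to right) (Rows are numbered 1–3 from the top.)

green red blue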